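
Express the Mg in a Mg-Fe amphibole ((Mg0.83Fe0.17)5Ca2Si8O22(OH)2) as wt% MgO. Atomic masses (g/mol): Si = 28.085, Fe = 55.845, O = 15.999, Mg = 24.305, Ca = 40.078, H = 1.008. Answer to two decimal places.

19.93 wt%

M((Mg0.83Fe0.17)5Ca2Si8O22(OH)2) = 839.162 g/mol; M(MgO) = 40.304 g/mol.
Moles MgO per formula unit = 4.15 Mg ÷ 1 = 4.1500.
MgO fraction = (4.1500 × 40.304) / 839.162 = 167.262/839.162 = 0.1993.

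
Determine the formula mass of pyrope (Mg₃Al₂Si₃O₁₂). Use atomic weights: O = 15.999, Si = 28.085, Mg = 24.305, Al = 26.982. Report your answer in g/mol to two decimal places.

403.12 g/mol

M = 3·24.305 + 2·26.982 + 3·28.085 + 12·15.999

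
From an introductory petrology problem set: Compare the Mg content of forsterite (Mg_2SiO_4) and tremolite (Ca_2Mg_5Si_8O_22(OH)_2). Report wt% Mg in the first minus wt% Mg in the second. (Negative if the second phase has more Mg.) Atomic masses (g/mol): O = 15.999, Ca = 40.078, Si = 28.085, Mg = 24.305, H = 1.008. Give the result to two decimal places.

19.59 percentage points

M(Mg_2SiO_4) = 140.691 g/mol, so wt% Mg = 48.610/140.691 × 100 = 34.55%.
M(Ca_2Mg_5Si_8O_22(OH)_2) = 812.353 g/mol, so wt% Mg = 121.525/812.353 × 100 = 14.96%.
34.55 − 14.96 = 19.59 pp.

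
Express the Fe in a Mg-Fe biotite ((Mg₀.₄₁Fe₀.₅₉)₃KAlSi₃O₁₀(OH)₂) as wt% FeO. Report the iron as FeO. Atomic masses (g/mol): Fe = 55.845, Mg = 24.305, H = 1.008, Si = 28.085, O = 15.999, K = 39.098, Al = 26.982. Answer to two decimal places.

26.88 wt%

Formula mass = 473.080 g/mol.
1.77 Fe → 1.7700 mol FeO per formula unit; M(FeO) = 71.844, so FeO mass = 127.164 g.
127.164/473.080 × 100 = 26.88 wt%.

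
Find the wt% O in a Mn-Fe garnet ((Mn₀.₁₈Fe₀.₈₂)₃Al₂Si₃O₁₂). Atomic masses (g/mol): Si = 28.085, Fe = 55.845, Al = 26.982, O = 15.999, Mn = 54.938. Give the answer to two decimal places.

Molar mass of (Mn₀.₁₈Fe₀.₈₂)₃Al₂Si₃O₁₂: 0.54×54.938 + 2.46×55.845 + 2×26.982 + 3×28.085 + 12×15.999 = 497.252 g/mol.
Mass of O per formula unit: 12 × 15.999 = 191.988 g.
Weight fraction O = 191.988 / 497.252 = 0.3861.

38.61 mass %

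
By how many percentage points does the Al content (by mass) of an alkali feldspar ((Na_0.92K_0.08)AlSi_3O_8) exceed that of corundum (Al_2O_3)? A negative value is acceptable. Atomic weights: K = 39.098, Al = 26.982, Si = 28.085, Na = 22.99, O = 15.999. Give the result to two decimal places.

-42.69 percentage points

M((Na_0.92K_0.08)AlSi_3O_8) = 263.508 g/mol, so wt% Al = 26.982/263.508 × 100 = 10.24%.
M(Al_2O_3) = 101.961 g/mol, so wt% Al = 53.964/101.961 × 100 = 52.93%.
10.24 − 52.93 = -42.69 pp.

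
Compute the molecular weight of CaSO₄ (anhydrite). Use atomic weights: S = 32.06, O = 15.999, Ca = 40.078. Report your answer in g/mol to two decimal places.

136.13 g/mol

M = 1*40.078 + 1*32.06 + 4*15.999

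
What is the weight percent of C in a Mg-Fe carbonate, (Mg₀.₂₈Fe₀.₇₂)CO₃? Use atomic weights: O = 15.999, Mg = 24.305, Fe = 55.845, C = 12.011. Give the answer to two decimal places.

11.22 weight percent

M((Mg₀.₂₈Fe₀.₇₂)CO₃) = 107.022 g/mol.
C contributes 1 × 12.011 = 12.011 g per mole.
12.011/107.022 = 0.1122 → 11.22%.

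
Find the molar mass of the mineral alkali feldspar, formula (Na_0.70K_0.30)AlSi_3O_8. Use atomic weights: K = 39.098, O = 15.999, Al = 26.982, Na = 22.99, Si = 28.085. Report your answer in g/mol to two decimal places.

267.05 g/mol

The formula mass is the sum 0.70(22.99) + 0.30(39.098) + 1(26.982) + 3(28.085) + 8(15.999).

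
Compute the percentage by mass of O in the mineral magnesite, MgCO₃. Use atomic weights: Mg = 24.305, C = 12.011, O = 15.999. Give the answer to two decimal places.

M(MgCO₃) = 84.313 g/mol.
O contributes 3 × 15.999 = 47.997 g per mole.
47.997/84.313 = 0.5693 → 56.93%.

56.93 mass %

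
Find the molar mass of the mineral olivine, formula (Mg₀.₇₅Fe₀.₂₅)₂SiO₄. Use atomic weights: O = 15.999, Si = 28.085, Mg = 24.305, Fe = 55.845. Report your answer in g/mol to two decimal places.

156.46 g/mol

Mg: 1.50 × 24.305 = 36.4575
Fe: 0.50 × 55.845 = 27.9225
Si: 1 × 28.085 = 28.0850
O: 4 × 15.999 = 63.9960
Summing the contributions gives the formula mass.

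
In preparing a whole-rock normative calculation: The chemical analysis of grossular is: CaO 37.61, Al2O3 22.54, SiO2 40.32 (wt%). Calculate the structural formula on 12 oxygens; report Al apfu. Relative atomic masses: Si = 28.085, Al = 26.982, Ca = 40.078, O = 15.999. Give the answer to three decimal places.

1.983 Al apfu

37.61 wt% CaO ÷ 56.077 g/mol = 0.67068 mol, giving 0.67068 Ca and 0.67068 O.
22.54 wt% Al2O3 ÷ 101.961 g/mol = 0.22106 mol, giving 0.44212 Al and 0.66318 O.
40.32 wt% SiO2 ÷ 60.083 g/mol = 0.67107 mol, giving 0.67107 Si and 1.34214 O.
Oxygen sums to 2.67600; scaling by 12/2.67600 = 4.48430 puts the formula on 12 O.
Al: 0.44212 × 4.48430 = 1.983 atoms per formula unit.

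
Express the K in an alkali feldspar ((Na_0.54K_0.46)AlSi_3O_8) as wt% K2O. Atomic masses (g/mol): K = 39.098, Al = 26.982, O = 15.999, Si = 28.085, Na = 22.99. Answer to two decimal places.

8.04 wt%

Formula mass = 269.629 g/mol.
0.46 K → 0.2300 mol K2O per formula unit; M(K2O) = 94.195, so K2O mass = 21.665 g.
21.665/269.629 × 100 = 8.04 wt%.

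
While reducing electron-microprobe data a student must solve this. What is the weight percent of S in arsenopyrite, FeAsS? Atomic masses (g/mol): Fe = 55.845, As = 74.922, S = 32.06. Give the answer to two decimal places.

19.69 weight percent

Molar mass of FeAsS: 1×55.845 + 1×74.922 + 1×32.06 = 162.827 g/mol.
Mass of S per formula unit: 1 × 32.06 = 32.060 g.
Weight fraction S = 32.060 / 162.827 = 0.1969.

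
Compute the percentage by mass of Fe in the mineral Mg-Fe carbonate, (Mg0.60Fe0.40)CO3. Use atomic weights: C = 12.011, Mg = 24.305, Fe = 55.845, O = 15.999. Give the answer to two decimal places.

Molar mass of (Mg0.60Fe0.40)CO3: 0.60·24.305 + 0.40·55.845 + 1·12.011 + 3·15.999 = 96.929 g/mol.
Mass of Fe per formula unit: 0.40 × 55.845 = 22.338 g.
Weight fraction Fe = 22.338 / 96.929 = 0.2305.

23.05 weight percent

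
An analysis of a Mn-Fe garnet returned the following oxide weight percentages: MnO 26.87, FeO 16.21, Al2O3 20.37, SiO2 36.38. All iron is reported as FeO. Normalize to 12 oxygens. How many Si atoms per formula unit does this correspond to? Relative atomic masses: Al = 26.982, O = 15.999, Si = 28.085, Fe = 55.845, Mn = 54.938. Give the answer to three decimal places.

MnO: 26.87/70.937 = 0.37879 mol → 0.37879 mol Mn, 0.37879 mol O.
FeO: 16.21/71.844 = 0.22563 mol → 0.22563 mol Fe, 0.22563 mol O.
Al2O3: 20.37/101.961 = 0.19978 mol → 0.39956 mol Al, 0.59934 mol O.
SiO2: 36.38/60.083 = 0.60550 mol → 0.60550 mol Si, 1.21100 mol O.
Total oxygen = 2.41476 mol. Normalization factor = 12/2.41476 = 4.96944.
Si per 12 O = 0.60550 × 4.96944 = 3.009.

3.009 Si apfu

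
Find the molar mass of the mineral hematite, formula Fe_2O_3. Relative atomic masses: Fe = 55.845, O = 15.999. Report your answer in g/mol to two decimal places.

159.69 g/mol

M = 2(55.845) + 3(15.999)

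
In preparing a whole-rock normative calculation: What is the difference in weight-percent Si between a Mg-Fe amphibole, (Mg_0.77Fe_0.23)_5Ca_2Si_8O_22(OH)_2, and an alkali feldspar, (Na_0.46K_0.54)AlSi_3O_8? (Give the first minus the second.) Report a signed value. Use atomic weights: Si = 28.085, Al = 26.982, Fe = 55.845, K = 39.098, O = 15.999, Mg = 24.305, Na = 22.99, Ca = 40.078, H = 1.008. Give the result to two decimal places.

M((Mg_0.77Fe_0.23)_5Ca_2Si_8O_22(OH)_2) = 848.624 g/mol, so wt% Si = 224.680/848.624 × 100 = 26.48%.
M((Na_0.46K_0.54)AlSi_3O_8) = 270.917 g/mol, so wt% Si = 84.255/270.917 × 100 = 31.10%.
26.48 − 31.10 = -4.62 pp.

-4.62 percentage points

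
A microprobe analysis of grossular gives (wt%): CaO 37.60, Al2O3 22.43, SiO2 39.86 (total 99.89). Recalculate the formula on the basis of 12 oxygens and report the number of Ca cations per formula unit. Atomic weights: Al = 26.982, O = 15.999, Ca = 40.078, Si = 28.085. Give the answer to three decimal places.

37.60 wt% CaO ÷ 56.077 g/mol = 0.67051 mol, giving 0.67051 Ca and 0.67051 O.
22.43 wt% Al2O3 ÷ 101.961 g/mol = 0.21999 mol, giving 0.43998 Al and 0.65997 O.
39.86 wt% SiO2 ÷ 60.083 g/mol = 0.66342 mol, giving 0.66342 Si and 1.32684 O.
Oxygen sums to 2.65732; scaling by 12/2.65732 = 4.51583 puts the formula on 12 O.
Ca: 0.67051 × 4.51583 = 3.028 atoms per formula unit.

3.028 Ca apfu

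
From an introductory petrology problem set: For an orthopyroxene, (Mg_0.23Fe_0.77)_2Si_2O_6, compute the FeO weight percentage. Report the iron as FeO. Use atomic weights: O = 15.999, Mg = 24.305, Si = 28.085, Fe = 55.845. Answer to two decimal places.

Molar mass of (Mg_0.23Fe_0.77)_2Si_2O_6 = 0.46×24.305 + 1.54×55.845 + 2×28.085 + 6×15.999 = 249.346 g/mol.
Each formula unit contains 1.54 Fe, equivalent to 1.54/1 = 1.5400 mol FeO.
M(FeO) = 1×55.845 + 1×15.999 = 71.844 g/mol.
Mass of FeO per formula unit = 1.5400 × 71.844 = 110.640 g.
FeO wt% = 110.640 / 249.346 × 100 = 44.37%.

44.37 wt%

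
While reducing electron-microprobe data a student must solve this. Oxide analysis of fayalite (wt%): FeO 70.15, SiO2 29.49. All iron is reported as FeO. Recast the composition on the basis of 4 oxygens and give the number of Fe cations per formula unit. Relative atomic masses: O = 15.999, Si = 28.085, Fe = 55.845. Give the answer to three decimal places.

1.995 Fe apfu

70.15 wt% FeO ÷ 71.844 g/mol = 0.97642 mol, giving 0.97642 Fe and 0.97642 O.
29.49 wt% SiO2 ÷ 60.083 g/mol = 0.49082 mol, giving 0.49082 Si and 0.98164 O.
Oxygen sums to 1.95806; scaling by 4/1.95806 = 2.04284 puts the formula on 4 O.
Fe: 0.97642 × 2.04284 = 1.995 atoms per formula unit.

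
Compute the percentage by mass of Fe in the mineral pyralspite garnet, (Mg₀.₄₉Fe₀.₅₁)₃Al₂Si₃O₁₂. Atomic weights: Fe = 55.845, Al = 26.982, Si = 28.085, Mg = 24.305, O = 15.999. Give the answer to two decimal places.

Molar mass of (Mg₀.₄₉Fe₀.₅₁)₃Al₂Si₃O₁₂: 1.47×24.305 + 1.53×55.845 + 2×26.982 + 3×28.085 + 12×15.999 = 451.378 g/mol.
Mass of Fe per formula unit: 1.53 × 55.845 = 85.443 g.
Weight fraction Fe = 85.443 / 451.378 = 0.1893.

18.93 mass %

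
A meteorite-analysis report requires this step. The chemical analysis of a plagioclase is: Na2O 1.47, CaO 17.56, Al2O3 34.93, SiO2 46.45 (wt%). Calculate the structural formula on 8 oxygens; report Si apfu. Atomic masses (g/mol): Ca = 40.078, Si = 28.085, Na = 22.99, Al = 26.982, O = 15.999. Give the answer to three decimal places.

1.47 wt% Na2O ÷ 61.979 g/mol = 0.02372 mol, giving 0.04744 Na and 0.02372 O.
17.56 wt% CaO ÷ 56.077 g/mol = 0.31314 mol, giving 0.31314 Ca and 0.31314 O.
34.93 wt% Al2O3 ÷ 101.961 g/mol = 0.34258 mol, giving 0.68516 Al and 1.02774 O.
46.45 wt% SiO2 ÷ 60.083 g/mol = 0.77310 mol, giving 0.77310 Si and 1.54620 O.
Oxygen sums to 2.91080; scaling by 8/2.91080 = 2.74839 puts the formula on 8 O.
Si: 0.77310 × 2.74839 = 2.125 atoms per formula unit.

2.125 Si apfu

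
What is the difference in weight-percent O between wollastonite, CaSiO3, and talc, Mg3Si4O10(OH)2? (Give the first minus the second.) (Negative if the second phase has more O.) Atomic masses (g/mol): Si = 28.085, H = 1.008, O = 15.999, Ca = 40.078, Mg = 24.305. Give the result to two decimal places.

First mineral: 47.997 g O in 116.160 g formula = 41.32 wt% O.
Second mineral: 191.988 g O in 379.259 g formula = 50.62 wt% O.
41.32% − 50.62% gives a difference of -9.30 percentage points.

-9.30 percentage points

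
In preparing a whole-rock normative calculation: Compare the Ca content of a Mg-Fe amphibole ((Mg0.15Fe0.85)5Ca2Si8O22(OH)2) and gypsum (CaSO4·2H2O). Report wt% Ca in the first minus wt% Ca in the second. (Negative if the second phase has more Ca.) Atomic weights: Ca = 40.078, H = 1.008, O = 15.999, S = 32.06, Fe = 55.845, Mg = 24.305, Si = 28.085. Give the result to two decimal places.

First mineral: 80.156 g Ca in 946.398 g formula = 8.47 wt% Ca.
Second mineral: 40.078 g Ca in 172.164 g formula = 23.28 wt% Ca.
8.47% − 23.28% gives a difference of -14.81 percentage points.

-14.81 percentage points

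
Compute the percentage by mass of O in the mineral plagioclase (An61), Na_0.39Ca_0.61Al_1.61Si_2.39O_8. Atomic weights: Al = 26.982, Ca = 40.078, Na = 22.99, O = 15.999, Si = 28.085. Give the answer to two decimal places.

Formula mass = 0.39×22.99 + 0.61×40.078 + 1.61×26.982 + 2.39×28.085 + 8×15.999 = 271.970 g/mol, of which 127.992 g is O.
So O makes up 127.992/271.970 = 0.4706 of the mass, i.e. 47.06%.

47.06 mass %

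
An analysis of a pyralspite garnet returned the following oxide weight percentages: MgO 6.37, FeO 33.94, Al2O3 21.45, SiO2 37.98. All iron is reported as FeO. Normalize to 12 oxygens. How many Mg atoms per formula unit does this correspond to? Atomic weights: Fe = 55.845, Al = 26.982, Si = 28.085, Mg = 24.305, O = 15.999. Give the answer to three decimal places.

MgO (M=40.304): mol = 0.15805; Mg = 0.15805, O = 0.15805.
FeO (M=71.844): mol = 0.47241; Fe = 0.47241, O = 0.47241.
Al2O3 (M=101.961): mol = 0.21037; Al = 0.42074, O = 0.63111.
SiO2 (M=60.083): mol = 0.63213; Si = 0.63213, O = 1.26426.
ΣO = 2.52583; factor = 12/ΣO = 4.75091.
Mg apfu = 0.15805 × 4.75091 = 0.751.

0.751 Mg apfu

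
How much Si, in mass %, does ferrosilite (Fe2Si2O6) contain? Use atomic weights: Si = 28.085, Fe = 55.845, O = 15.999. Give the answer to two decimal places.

21.29 mass %

Molar mass of Fe2Si2O6: 2·55.845 + 2·28.085 + 6·15.999 = 263.854 g/mol.
Mass of Si per formula unit: 2 × 28.085 = 56.170 g.
Weight fraction Si = 56.170 / 263.854 = 0.2129.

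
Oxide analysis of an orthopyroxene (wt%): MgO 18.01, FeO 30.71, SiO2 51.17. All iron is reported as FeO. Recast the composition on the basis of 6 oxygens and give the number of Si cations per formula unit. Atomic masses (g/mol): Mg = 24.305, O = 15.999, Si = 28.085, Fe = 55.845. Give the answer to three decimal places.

18.01 wt% MgO ÷ 40.304 g/mol = 0.44685 mol, giving 0.44685 Mg and 0.44685 O.
30.71 wt% FeO ÷ 71.844 g/mol = 0.42745 mol, giving 0.42745 Fe and 0.42745 O.
51.17 wt% SiO2 ÷ 60.083 g/mol = 0.85166 mol, giving 0.85166 Si and 1.70332 O.
Oxygen sums to 2.57762; scaling by 6/2.57762 = 2.32773 puts the formula on 6 O.
Si: 0.85166 × 2.32773 = 1.982 atoms per formula unit.

1.982 Si apfu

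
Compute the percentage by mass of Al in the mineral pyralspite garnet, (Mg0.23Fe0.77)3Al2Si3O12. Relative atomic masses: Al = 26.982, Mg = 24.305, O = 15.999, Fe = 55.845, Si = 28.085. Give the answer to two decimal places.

11.34 mass %

Molar mass of (Mg0.23Fe0.77)3Al2Si3O12: 0.69·24.305 + 2.31·55.845 + 2·26.982 + 3·28.085 + 12·15.999 = 475.979 g/mol.
Mass of Al per formula unit: 2 × 26.982 = 53.964 g.
Weight fraction Al = 53.964 / 475.979 = 0.1134.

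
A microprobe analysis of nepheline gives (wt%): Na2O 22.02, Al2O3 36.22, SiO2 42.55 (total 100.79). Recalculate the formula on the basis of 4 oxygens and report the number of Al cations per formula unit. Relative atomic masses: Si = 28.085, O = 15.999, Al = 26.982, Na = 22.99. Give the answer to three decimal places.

1.002 Al apfu

Na2O: 22.02/61.979 = 0.35528 mol → 0.71056 mol Na, 0.35528 mol O.
Al2O3: 36.22/101.961 = 0.35523 mol → 0.71046 mol Al, 1.06569 mol O.
SiO2: 42.55/60.083 = 0.70819 mol → 0.70819 mol Si, 1.41638 mol O.
Total oxygen = 2.83735 mol. Normalization factor = 4/2.83735 = 1.40977.
Al per 4 O = 0.71046 × 1.40977 = 1.002.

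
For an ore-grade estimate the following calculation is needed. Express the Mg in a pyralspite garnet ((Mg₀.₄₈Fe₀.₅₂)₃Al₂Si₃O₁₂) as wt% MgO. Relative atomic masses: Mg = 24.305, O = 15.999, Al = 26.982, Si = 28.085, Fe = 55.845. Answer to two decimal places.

M((Mg₀.₄₈Fe₀.₅₂)₃Al₂Si₃O₁₂) = 452.324 g/mol; M(MgO) = 40.304 g/mol.
Moles MgO per formula unit = 1.44 Mg ÷ 1 = 1.4400.
MgO fraction = (1.4400 × 40.304) / 452.324 = 58.038/452.324 = 0.1283.

12.83 wt%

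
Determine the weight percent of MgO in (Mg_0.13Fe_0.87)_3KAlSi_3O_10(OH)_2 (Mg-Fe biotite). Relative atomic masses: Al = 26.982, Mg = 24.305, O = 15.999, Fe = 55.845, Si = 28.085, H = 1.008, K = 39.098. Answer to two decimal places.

3.15 wt%

M((Mg_0.13Fe_0.87)_3KAlSi_3O_10(OH)_2) = 499.573 g/mol; M(MgO) = 40.304 g/mol.
Moles MgO per formula unit = 0.39 Mg ÷ 1 = 0.3900.
MgO fraction = (0.3900 × 40.304) / 499.573 = 15.719/499.573 = 0.0315.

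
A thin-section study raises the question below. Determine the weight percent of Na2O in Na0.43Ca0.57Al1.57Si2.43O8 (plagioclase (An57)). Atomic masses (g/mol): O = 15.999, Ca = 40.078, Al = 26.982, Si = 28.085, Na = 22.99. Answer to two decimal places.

M(Na0.43Ca0.57Al1.57Si2.43O8) = 271.330 g/mol; M(Na2O) = 61.979 g/mol.
Moles Na2O per formula unit = 0.43 Na ÷ 2 = 0.2150.
Na2O fraction = (0.2150 × 61.979) / 271.330 = 13.325/271.330 = 0.0491.

4.91 wt%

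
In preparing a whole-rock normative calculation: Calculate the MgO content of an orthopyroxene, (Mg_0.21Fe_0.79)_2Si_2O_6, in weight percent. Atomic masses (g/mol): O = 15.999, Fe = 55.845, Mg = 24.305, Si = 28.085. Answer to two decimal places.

6.75 wt%

Molar mass of (Mg_0.21Fe_0.79)_2Si_2O_6 = 0.42*24.305 + 1.58*55.845 + 2*28.085 + 6*15.999 = 250.607 g/mol.
Each formula unit contains 0.42 Mg, equivalent to 0.42/1 = 0.4200 mol MgO.
M(MgO) = 1×24.305 + 1×15.999 = 40.304 g/mol.
Mass of MgO per formula unit = 0.4200 × 40.304 = 16.928 g.
MgO wt% = 16.928 / 250.607 × 100 = 6.75%.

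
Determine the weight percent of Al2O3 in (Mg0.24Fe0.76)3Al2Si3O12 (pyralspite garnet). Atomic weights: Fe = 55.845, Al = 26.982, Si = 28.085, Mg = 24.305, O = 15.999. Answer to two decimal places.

Molar mass of (Mg0.24Fe0.76)3Al2Si3O12 = 0.72×24.305 + 2.28×55.845 + 2×26.982 + 3×28.085 + 12×15.999 = 475.033 g/mol.
Each formula unit contains 2 Al, equivalent to 2/2 = 1.0000 mol Al2O3.
M(Al2O3) = 2×26.982 + 3×15.999 = 101.961 g/mol.
Mass of Al2O3 per formula unit = 1.0000 × 101.961 = 101.961 g.
Al2O3 wt% = 101.961 / 475.033 × 100 = 21.46%.

21.46 wt%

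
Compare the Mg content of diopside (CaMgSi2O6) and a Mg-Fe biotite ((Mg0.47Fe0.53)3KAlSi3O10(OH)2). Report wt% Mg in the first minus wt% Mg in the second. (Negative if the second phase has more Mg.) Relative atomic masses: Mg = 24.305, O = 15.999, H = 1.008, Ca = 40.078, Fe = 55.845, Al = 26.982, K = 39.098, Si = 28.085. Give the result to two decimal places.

First mineral: 24.305 g Mg in 216.547 g formula = 11.22 wt% Mg.
Second mineral: 34.270 g Mg in 467.403 g formula = 7.33 wt% Mg.
11.22% − 7.33% gives a difference of 3.89 percentage points.

3.89 percentage points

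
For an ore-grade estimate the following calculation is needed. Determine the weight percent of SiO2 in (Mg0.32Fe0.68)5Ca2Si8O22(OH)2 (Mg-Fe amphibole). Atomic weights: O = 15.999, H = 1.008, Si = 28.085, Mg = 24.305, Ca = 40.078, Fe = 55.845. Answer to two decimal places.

Formula mass = 919.589 g/mol.
8 Si → 8.0000 mol SiO2 per formula unit; M(SiO2) = 60.083, so SiO2 mass = 480.664 g.
480.664/919.589 × 100 = 52.27 wt%.

52.27 wt%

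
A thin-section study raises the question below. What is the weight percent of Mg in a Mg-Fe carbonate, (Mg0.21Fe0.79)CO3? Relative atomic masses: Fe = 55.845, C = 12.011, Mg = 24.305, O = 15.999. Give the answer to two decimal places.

4.67 mass %

Molar mass of (Mg0.21Fe0.79)CO3: 0.21·24.305 + 0.79·55.845 + 1·12.011 + 3·15.999 = 109.230 g/mol.
Mass of Mg per formula unit: 0.21 × 24.305 = 5.104 g.
Weight fraction Mg = 5.104 / 109.230 = 0.0467.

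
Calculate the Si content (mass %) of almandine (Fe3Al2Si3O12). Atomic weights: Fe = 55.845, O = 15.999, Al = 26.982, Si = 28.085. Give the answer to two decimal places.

M(Fe3Al2Si3O12) = 497.742 g/mol.
Si contributes 3 × 28.085 = 84.255 g per mole.
84.255/497.742 = 0.1693 → 16.93%.

16.93 mass %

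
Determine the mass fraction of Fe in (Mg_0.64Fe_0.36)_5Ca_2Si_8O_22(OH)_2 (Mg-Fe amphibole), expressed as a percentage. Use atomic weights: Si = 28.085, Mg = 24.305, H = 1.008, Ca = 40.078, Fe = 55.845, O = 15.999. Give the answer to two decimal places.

Molar mass of (Mg_0.64Fe_0.36)_5Ca_2Si_8O_22(OH)_2: 3.20×24.305 + 1.80×55.845 + 2×40.078 + 8×28.085 + 24×15.999 + 2×1.008 = 869.125 g/mol.
Mass of Fe per formula unit: 1.80 × 55.845 = 100.521 g.
Weight fraction Fe = 100.521 / 869.125 = 0.1157.

11.57 mass %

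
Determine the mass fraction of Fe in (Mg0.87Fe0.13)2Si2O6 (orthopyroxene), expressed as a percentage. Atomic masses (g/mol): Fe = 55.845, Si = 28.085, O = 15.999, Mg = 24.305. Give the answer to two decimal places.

M((Mg0.87Fe0.13)2Si2O6) = 208.974 g/mol.
Fe contributes 0.26 × 55.845 = 14.520 g per mole.
14.520/208.974 = 0.0695 → 6.95%.

6.95 weight percent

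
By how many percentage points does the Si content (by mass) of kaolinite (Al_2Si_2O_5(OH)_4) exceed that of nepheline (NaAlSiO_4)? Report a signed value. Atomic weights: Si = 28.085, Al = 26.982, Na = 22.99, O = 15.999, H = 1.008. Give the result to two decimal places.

1.99 percentage points

Si in Al_2Si_2O_5(OH)_4: molar mass 258.157 g/mol; 2×28.085 = 56.170 g → 21.76 wt%.
Si in NaAlSiO_4: molar mass 142.053 g/mol; 1×28.085 = 28.085 g → 19.77 wt%.
Difference = 21.76 − 19.77 = 1.99 percentage points.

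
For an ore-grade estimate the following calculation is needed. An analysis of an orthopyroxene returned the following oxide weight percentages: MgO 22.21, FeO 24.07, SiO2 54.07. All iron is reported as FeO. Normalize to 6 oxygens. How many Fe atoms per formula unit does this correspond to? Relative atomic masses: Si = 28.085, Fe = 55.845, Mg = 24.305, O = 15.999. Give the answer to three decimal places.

0.748 Fe apfu

MgO: 22.21/40.304 = 0.55106 mol → 0.55106 mol Mg, 0.55106 mol O.
FeO: 24.07/71.844 = 0.33503 mol → 0.33503 mol Fe, 0.33503 mol O.
SiO2: 54.07/60.083 = 0.89992 mol → 0.89992 mol Si, 1.79984 mol O.
Total oxygen = 2.68593 mol. Normalization factor = 6/2.68593 = 2.23386.
Fe per 6 O = 0.33503 × 2.23386 = 0.748.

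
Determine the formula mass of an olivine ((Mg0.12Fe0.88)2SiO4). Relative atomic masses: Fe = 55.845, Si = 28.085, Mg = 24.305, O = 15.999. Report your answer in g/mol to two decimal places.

196.20 g/mol

The formula mass is the sum 0.24·24.305 + 1.76·55.845 + 1·28.085 + 4·15.999.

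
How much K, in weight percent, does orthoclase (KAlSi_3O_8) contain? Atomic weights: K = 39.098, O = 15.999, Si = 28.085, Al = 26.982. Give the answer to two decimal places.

14.05 weight percent

Molar mass of KAlSi_3O_8: 1·39.098 + 1·26.982 + 3·28.085 + 8·15.999 = 278.327 g/mol.
Mass of K per formula unit: 1 × 39.098 = 39.098 g.
Weight fraction K = 39.098 / 278.327 = 0.1405.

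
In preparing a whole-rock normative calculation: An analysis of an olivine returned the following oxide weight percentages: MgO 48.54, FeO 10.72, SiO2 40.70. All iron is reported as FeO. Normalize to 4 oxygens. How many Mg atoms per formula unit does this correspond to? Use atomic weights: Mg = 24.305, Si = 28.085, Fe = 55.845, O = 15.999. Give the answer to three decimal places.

1.779 Mg apfu

48.54 wt% MgO ÷ 40.304 g/mol = 1.20435 mol, giving 1.20435 Mg and 1.20435 O.
10.72 wt% FeO ÷ 71.844 g/mol = 0.14921 mol, giving 0.14921 Fe and 0.14921 O.
40.70 wt% SiO2 ÷ 60.083 g/mol = 0.67740 mol, giving 0.67740 Si and 1.35480 O.
Oxygen sums to 2.70836; scaling by 4/2.70836 = 1.47691 puts the formula on 4 O.
Mg: 1.20435 × 1.47691 = 1.779 atoms per formula unit.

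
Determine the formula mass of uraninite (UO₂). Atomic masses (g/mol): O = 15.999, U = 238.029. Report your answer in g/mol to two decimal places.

270.03 g/mol

U: 1 × 238.029 = 238.0290
O: 2 × 15.999 = 31.9980
Summing the contributions gives the formula mass.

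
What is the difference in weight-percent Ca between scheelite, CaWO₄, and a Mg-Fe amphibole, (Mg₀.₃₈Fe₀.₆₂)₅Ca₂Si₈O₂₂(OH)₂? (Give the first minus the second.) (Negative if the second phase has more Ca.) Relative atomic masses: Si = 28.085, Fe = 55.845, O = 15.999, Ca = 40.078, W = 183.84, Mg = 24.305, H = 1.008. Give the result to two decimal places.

First mineral: 40.078 g Ca in 287.914 g formula = 13.92 wt% Ca.
Second mineral: 80.156 g Ca in 910.127 g formula = 8.81 wt% Ca.
13.92% − 8.81% gives a difference of 5.11 percentage points.

5.11 percentage points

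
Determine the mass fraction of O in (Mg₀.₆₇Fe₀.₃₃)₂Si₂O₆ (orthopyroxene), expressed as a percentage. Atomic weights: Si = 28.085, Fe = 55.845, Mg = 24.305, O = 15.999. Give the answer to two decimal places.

43.32 weight percent

Formula mass = 1.34×24.305 + 0.66×55.845 + 2×28.085 + 6×15.999 = 221.590 g/mol, of which 95.994 g is O.
So O makes up 95.994/221.590 = 0.4332 of the mass, i.e. 43.32%.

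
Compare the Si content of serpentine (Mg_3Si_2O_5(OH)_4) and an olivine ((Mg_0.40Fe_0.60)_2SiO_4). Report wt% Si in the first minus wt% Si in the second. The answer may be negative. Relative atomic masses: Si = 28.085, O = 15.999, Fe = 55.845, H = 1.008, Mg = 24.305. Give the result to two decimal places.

First mineral: 56.170 g Si in 277.108 g formula = 20.27 wt% Si.
Second mineral: 28.085 g Si in 178.539 g formula = 15.73 wt% Si.
20.27% − 15.73% gives a difference of 4.54 percentage points.

4.54 percentage points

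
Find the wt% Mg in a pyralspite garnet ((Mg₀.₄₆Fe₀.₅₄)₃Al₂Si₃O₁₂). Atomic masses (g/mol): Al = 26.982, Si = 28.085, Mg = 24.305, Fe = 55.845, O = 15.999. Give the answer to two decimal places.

7.38 weight percent

Molar mass of (Mg₀.₄₆Fe₀.₅₄)₃Al₂Si₃O₁₂: 1.38×24.305 + 1.62×55.845 + 2×26.982 + 3×28.085 + 12×15.999 = 454.217 g/mol.
Mass of Mg per formula unit: 1.38 × 24.305 = 33.541 g.
Weight fraction Mg = 33.541 / 454.217 = 0.0738.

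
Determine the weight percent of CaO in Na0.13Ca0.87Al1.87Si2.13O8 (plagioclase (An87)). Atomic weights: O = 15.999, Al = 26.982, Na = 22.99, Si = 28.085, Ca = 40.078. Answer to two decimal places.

M(Na0.13Ca0.87Al1.87Si2.13O8) = 276.126 g/mol; M(CaO) = 56.077 g/mol.
Moles CaO per formula unit = 0.87 Ca ÷ 1 = 0.8700.
CaO fraction = (0.8700 × 56.077) / 276.126 = 48.787/276.126 = 0.1767.

17.67 wt%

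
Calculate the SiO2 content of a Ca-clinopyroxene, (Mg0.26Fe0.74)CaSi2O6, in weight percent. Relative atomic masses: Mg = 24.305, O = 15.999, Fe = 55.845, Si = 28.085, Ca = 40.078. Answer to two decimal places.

M((Mg0.26Fe0.74)CaSi2O6) = 239.887 g/mol; M(SiO2) = 60.083 g/mol.
Moles SiO2 per formula unit = 2 Si ÷ 1 = 2.0000.
SiO2 fraction = (2.0000 × 60.083) / 239.887 = 120.166/239.887 = 0.5009.

50.09 wt%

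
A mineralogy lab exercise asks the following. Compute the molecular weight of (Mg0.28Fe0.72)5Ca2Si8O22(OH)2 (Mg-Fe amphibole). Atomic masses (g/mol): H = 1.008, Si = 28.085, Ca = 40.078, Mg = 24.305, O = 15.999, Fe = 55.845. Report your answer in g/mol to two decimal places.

925.90 g/mol

The formula mass is the sum 1.40×24.305 + 3.60×55.845 + 2×40.078 + 8×28.085 + 24×15.999 + 2×1.008.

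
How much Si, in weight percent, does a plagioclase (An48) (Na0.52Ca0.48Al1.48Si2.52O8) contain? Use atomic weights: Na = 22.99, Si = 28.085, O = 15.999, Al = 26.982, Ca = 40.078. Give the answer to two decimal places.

26.22 weight percent

M(Na0.52Ca0.48Al1.48Si2.52O8) = 269.892 g/mol.
Si contributes 2.52 × 28.085 = 70.774 g per mole.
70.774/269.892 = 0.2622 → 26.22%.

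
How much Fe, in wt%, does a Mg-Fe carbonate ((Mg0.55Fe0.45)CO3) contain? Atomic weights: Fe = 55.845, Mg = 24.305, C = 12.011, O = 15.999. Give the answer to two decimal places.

25.51 wt%

Molar mass of (Mg0.55Fe0.45)CO3: 0.55·24.305 + 0.45·55.845 + 1·12.011 + 3·15.999 = 98.506 g/mol.
Mass of Fe per formula unit: 0.45 × 55.845 = 25.130 g.
Weight fraction Fe = 25.130 / 98.506 = 0.2551.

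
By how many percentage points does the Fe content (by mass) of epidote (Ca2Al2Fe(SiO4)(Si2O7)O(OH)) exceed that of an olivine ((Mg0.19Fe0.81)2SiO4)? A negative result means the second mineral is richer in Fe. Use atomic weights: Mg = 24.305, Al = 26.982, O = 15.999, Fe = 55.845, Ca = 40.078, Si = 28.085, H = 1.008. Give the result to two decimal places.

-35.61 percentage points

M(Ca2Al2Fe(SiO4)(Si2O7)O(OH)) = 483.215 g/mol, so wt% Fe = 55.845/483.215 × 100 = 11.56%.
M((Mg0.19Fe0.81)2SiO4) = 191.786 g/mol, so wt% Fe = 90.469/191.786 × 100 = 47.17%.
11.56 − 47.17 = -35.61 pp.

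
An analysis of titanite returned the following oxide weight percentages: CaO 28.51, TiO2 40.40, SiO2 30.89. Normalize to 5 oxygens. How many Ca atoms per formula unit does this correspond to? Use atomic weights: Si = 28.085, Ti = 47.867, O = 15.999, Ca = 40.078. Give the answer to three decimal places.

0.998 Ca apfu

CaO (M=56.077): mol = 0.50841; Ca = 0.50841, O = 0.50841.
TiO2 (M=79.865): mol = 0.50585; Ti = 0.50585, O = 1.01170.
SiO2 (M=60.083): mol = 0.51412; Si = 0.51412, O = 1.02824.
ΣO = 2.54835; factor = 5/ΣO = 1.96205.
Ca apfu = 0.50841 × 1.96205 = 0.998.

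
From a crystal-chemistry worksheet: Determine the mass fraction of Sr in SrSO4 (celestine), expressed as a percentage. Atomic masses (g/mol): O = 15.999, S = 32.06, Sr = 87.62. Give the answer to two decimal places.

47.70 weight percent

M(SrSO4) = 183.676 g/mol.
Sr contributes 1 × 87.62 = 87.620 g per mole.
87.620/183.676 = 0.4770 → 47.70%.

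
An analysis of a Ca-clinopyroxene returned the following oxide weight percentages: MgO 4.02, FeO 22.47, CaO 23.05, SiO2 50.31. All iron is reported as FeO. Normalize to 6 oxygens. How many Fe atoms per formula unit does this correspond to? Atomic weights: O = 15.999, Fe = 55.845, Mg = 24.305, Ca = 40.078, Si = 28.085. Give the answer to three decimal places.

4.02 wt% MgO ÷ 40.304 g/mol = 0.09974 mol, giving 0.09974 Mg and 0.09974 O.
22.47 wt% FeO ÷ 71.844 g/mol = 0.31276 mol, giving 0.31276 Fe and 0.31276 O.
23.05 wt% CaO ÷ 56.077 g/mol = 0.41104 mol, giving 0.41104 Ca and 0.41104 O.
50.31 wt% SiO2 ÷ 60.083 g/mol = 0.83734 mol, giving 0.83734 Si and 1.67468 O.
Oxygen sums to 2.49822; scaling by 6/2.49822 = 2.40171 puts the formula on 6 O.
Fe: 0.31276 × 2.40171 = 0.751 atoms per formula unit.

0.751 Fe apfu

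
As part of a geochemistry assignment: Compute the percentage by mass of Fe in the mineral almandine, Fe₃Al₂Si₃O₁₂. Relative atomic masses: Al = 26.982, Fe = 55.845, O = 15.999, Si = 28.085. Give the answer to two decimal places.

33.66 mass %

M(Fe₃Al₂Si₃O₁₂) = 497.742 g/mol.
Fe contributes 3 × 55.845 = 167.535 g per mole.
167.535/497.742 = 0.3366 → 33.66%.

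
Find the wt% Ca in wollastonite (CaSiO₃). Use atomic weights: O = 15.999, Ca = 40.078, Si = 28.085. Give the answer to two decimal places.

34.50 mass %

Formula mass = 1·40.078 + 1·28.085 + 3·15.999 = 116.160 g/mol, of which 40.078 g is Ca.
So Ca makes up 40.078/116.160 = 0.3450 of the mass, i.e. 34.50%.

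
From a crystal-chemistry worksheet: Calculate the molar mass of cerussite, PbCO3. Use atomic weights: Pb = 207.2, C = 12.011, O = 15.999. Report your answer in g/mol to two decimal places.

267.21 g/mol

M = 1×207.2 + 1×12.011 + 3×15.999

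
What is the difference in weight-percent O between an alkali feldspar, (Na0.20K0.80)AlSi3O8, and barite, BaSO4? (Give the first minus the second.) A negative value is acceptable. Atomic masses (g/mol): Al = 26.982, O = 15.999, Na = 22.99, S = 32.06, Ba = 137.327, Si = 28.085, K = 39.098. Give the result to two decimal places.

M((Na0.20K0.80)AlSi3O8) = 275.105 g/mol, so wt% O = 127.992/275.105 × 100 = 46.52%.
M(BaSO4) = 233.383 g/mol, so wt% O = 63.996/233.383 × 100 = 27.42%.
46.52 − 27.42 = 19.10 pp.

19.10 percentage points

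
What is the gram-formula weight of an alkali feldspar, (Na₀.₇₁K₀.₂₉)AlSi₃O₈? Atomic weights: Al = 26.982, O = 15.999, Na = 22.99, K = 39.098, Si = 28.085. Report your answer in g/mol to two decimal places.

266.89 g/mol

Na: 0.71 × 22.99 = 16.3229
K: 0.29 × 39.098 = 11.3384
Al: 1 × 26.982 = 26.9820
Si: 3 × 28.085 = 84.2550
O: 8 × 15.999 = 127.9920
Summing the contributions gives the formula mass.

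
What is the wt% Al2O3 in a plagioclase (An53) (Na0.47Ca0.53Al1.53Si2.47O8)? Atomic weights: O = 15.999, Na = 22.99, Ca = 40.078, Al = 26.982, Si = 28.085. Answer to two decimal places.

M(Na0.47Ca0.53Al1.53Si2.47O8) = 270.691 g/mol; M(Al2O3) = 101.961 g/mol.
Moles Al2O3 per formula unit = 1.53 Al ÷ 2 = 0.7650.
Al2O3 fraction = (0.7650 × 101.961) / 270.691 = 78.000/270.691 = 0.2882.

28.82 wt%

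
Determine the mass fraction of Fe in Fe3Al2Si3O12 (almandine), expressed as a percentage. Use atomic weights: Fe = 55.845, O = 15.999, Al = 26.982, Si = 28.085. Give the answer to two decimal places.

Molar mass of Fe3Al2Si3O12: 3*55.845 + 2*26.982 + 3*28.085 + 12*15.999 = 497.742 g/mol.
Mass of Fe per formula unit: 3 × 55.845 = 167.535 g.
Weight fraction Fe = 167.535 / 497.742 = 0.3366.

33.66 wt%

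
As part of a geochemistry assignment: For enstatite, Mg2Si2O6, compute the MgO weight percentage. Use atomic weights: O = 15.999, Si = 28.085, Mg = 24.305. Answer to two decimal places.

40.15 wt%

Formula mass = 200.774 g/mol.
2 Mg → 2.0000 mol MgO per formula unit; M(MgO) = 40.304, so MgO mass = 80.608 g.
80.608/200.774 × 100 = 40.15 wt%.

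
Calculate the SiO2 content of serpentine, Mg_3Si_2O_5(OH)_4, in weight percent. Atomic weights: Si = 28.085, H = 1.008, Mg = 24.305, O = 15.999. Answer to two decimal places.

43.36 wt%

Molar mass of Mg_3Si_2O_5(OH)_4 = 3×24.305 + 2×28.085 + 9×15.999 + 4×1.008 = 277.108 g/mol.
Each formula unit contains 2 Si, equivalent to 2/1 = 2.0000 mol SiO2.
M(SiO2) = 1×28.085 + 2×15.999 = 60.083 g/mol.
Mass of SiO2 per formula unit = 2.0000 × 60.083 = 120.166 g.
SiO2 wt% = 120.166 / 277.108 × 100 = 43.36%.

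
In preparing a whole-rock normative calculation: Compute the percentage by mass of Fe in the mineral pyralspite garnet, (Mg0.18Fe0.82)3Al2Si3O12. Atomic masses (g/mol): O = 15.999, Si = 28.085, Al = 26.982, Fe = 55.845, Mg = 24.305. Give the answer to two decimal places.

Formula mass = 0.54*24.305 + 2.46*55.845 + 2*26.982 + 3*28.085 + 12*15.999 = 480.710 g/mol, of which 137.379 g is Fe.
So Fe makes up 137.379/480.710 = 0.2858 of the mass, i.e. 28.58%.

28.58 weight percent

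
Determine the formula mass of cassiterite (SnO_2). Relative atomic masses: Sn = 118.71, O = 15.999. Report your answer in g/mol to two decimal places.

150.71 g/mol

The formula mass is the sum 1*118.71 + 2*15.999.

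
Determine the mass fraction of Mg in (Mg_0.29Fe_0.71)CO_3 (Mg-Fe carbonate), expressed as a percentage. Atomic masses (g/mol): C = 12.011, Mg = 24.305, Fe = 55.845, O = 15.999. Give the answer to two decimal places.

Formula mass = 0.29·24.305 + 0.71·55.845 + 1·12.011 + 3·15.999 = 106.706 g/mol, of which 7.048 g is Mg.
So Mg makes up 7.048/106.706 = 0.0661 of the mass, i.e. 6.61%.

6.61 wt%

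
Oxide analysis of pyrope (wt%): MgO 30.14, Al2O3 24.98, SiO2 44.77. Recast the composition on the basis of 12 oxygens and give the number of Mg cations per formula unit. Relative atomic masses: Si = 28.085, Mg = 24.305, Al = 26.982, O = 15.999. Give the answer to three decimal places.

3.018 Mg apfu

MgO (M=40.304): mol = 0.74782; Mg = 0.74782, O = 0.74782.
Al2O3 (M=101.961): mol = 0.24500; Al = 0.49000, O = 0.73500.
SiO2 (M=60.083): mol = 0.74514; Si = 0.74514, O = 1.49028.
ΣO = 2.97310; factor = 12/ΣO = 4.03619.
Mg apfu = 0.74782 × 4.03619 = 3.018.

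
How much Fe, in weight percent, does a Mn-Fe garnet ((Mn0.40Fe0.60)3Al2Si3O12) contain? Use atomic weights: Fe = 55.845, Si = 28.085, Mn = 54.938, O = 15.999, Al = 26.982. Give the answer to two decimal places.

20.24 weight percent

Formula mass = 1.20×54.938 + 1.80×55.845 + 2×26.982 + 3×28.085 + 12×15.999 = 496.654 g/mol, of which 100.521 g is Fe.
So Fe makes up 100.521/496.654 = 0.2024 of the mass, i.e. 20.24%.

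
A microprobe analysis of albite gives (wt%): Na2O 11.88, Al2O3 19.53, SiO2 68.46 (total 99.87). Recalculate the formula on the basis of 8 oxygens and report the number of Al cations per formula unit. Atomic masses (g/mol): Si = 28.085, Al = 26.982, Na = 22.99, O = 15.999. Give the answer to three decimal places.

1.006 Al apfu

11.88 wt% Na2O ÷ 61.979 g/mol = 0.19168 mol, giving 0.38336 Na and 0.19168 O.
19.53 wt% Al2O3 ÷ 101.961 g/mol = 0.19154 mol, giving 0.38308 Al and 0.57462 O.
68.46 wt% SiO2 ÷ 60.083 g/mol = 1.13942 mol, giving 1.13942 Si and 2.27884 O.
Oxygen sums to 3.04514; scaling by 8/3.04514 = 2.62714 puts the formula on 8 O.
Al: 0.38308 × 2.62714 = 1.006 atoms per formula unit.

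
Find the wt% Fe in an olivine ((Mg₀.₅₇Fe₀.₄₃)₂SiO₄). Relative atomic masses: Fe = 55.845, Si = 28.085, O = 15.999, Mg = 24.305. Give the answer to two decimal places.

M((Mg₀.₅₇Fe₀.₄₃)₂SiO₄) = 167.815 g/mol.
Fe contributes 0.86 × 55.845 = 48.027 g per mole.
48.027/167.815 = 0.2862 → 28.62%.

28.62 wt%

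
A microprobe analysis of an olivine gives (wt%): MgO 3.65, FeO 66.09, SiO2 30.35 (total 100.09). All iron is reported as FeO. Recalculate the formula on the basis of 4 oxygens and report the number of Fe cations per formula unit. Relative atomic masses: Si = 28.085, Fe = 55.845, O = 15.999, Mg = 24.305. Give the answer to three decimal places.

1.821 Fe apfu

MgO (M=40.304): mol = 0.09056; Mg = 0.09056, O = 0.09056.
FeO (M=71.844): mol = 0.91991; Fe = 0.91991, O = 0.91991.
SiO2 (M=60.083): mol = 0.50513; Si = 0.50513, O = 1.01026.
ΣO = 2.02073; factor = 4/ΣO = 1.97948.
Fe apfu = 0.91991 × 1.97948 = 1.821.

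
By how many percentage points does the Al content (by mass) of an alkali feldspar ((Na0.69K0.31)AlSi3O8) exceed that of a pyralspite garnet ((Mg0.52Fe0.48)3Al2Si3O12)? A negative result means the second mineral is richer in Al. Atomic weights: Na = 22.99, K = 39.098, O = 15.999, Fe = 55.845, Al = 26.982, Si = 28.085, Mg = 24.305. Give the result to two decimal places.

-1.93 percentage points

M((Na0.69K0.31)AlSi3O8) = 267.212 g/mol, so wt% Al = 26.982/267.212 × 100 = 10.10%.
M((Mg0.52Fe0.48)3Al2Si3O12) = 448.540 g/mol, so wt% Al = 53.964/448.540 × 100 = 12.03%.
10.10 − 12.03 = -1.93 pp.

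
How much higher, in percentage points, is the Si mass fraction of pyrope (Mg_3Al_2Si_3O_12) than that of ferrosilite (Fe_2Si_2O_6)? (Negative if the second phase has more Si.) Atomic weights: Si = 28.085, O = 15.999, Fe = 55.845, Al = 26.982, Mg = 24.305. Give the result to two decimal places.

-0.39 percentage points

Si in Mg_3Al_2Si_3O_12: molar mass 403.122 g/mol; 3×28.085 = 84.255 g → 20.90 wt%.
Si in Fe_2Si_2O_6: molar mass 263.854 g/mol; 2×28.085 = 56.170 g → 21.29 wt%.
Difference = 20.90 − 21.29 = -0.39 percentage points.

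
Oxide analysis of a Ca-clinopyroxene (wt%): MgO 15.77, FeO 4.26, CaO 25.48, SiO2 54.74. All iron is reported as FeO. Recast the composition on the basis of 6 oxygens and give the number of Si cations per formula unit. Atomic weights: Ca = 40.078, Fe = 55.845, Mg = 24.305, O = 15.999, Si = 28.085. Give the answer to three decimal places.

2.004 Si apfu

MgO: 15.77/40.304 = 0.39128 mol → 0.39128 mol Mg, 0.39128 mol O.
FeO: 4.26/71.844 = 0.05930 mol → 0.05930 mol Fe, 0.05930 mol O.
CaO: 25.48/56.077 = 0.45438 mol → 0.45438 mol Ca, 0.45438 mol O.
SiO2: 54.74/60.083 = 0.91107 mol → 0.91107 mol Si, 1.82214 mol O.
Total oxygen = 2.72710 mol. Normalization factor = 6/2.72710 = 2.20014.
Si per 6 O = 0.91107 × 2.20014 = 2.004.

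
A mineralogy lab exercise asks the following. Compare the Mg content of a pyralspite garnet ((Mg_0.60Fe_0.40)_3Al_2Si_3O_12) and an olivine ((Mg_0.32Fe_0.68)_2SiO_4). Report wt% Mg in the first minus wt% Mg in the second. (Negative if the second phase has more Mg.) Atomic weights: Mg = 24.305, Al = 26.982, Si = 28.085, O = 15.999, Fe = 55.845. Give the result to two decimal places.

First mineral: 43.749 g Mg in 440.970 g formula = 9.92 wt% Mg.
Second mineral: 15.555 g Mg in 183.585 g formula = 8.47 wt% Mg.
9.92% − 8.47% gives a difference of 1.45 percentage points.

1.45 percentage points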